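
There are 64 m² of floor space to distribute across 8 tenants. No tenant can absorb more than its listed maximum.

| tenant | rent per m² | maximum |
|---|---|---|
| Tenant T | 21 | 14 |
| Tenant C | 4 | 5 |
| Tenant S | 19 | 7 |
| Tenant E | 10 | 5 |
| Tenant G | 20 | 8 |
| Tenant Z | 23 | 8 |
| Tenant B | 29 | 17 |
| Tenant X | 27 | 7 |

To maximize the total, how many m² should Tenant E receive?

Rank by rent per m²: Tenant B 29 > Tenant X 27 > Tenant Z 23 > Tenant T 21 > Tenant G 20 > Tenant S 19 > Tenant E 10 > Tenant C 4.
Tenant B: +17 to 17 (cap) — 47 left.
Give Tenant X 7 to hit its cap of 7 — 40 left.
Tenant Z: +8 to 8 (cap) — 32 left.
Tenant T takes 14 to reach its cap of 14 — 18 left.
Tenant G takes 8 to reach its cap of 8 — 10 left.
Tenant S takes 7 to reach its cap of 7 — 3 left.
Tenant E: +3 (room for 5) → 3. Pool exhausted.

3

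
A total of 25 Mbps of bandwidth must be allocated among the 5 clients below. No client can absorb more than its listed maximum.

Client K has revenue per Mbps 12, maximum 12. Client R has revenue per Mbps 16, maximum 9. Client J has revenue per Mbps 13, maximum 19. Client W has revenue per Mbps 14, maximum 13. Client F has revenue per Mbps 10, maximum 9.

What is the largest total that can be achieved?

365

Rank by revenue per Mbps: Client R 16 > Client W 14 > Client J 13 > Client K 12 > Client F 10.
Give Client R 9 to hit its cap of 9 — 16 left.
Client W takes 13 to reach its cap of 13 — 3 left.
Client J has room for 19 but only 3 remain, so it gets 3.
Total = 16×9 + 13×3 + 14×13 = 365.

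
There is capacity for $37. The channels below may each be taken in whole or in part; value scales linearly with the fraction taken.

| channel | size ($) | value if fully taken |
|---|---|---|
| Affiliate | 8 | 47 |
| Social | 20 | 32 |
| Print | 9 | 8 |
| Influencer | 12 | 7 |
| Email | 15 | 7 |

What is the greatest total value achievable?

87

Rank by value-to-size ratio: Affiliate 47/8≈5.88, Social 32/20≈1.6, Print 8/9≈0.889, Influencer 7/12≈0.583, Email 7/15≈0.467.
All 8 $ of Affiliate fit (value 47) — 29 remain.
Take all of Social (20 $, value 32) — 9 $ left.
Print: take in full, 9 $ for value 8 — 0 left.
Total value = 87.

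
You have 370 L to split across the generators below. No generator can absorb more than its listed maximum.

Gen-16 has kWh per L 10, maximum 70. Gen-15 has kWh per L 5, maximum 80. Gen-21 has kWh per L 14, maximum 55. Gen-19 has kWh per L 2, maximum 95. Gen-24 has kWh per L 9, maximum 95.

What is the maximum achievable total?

2865

Order the generators by kWh per L: Gen-21 14 > Gen-16 10 > Gen-24 9 > Gen-15 5 > Gen-19 2.
Give Gen-21 55 to hit its cap of 55 → 315 left.
Gen-16 takes 70 to reach its cap of 70 → 245 left.
Give Gen-24 95 to hit its cap of 95 → 150 left.
Gen-15: +80 to 80 (cap) → 70 left.
Gen-19: +70 (room for 95) → 70. Pool exhausted.
Total = 10×70 + 5×80 + 14×55 + 2×70 + 9×95 = 2865.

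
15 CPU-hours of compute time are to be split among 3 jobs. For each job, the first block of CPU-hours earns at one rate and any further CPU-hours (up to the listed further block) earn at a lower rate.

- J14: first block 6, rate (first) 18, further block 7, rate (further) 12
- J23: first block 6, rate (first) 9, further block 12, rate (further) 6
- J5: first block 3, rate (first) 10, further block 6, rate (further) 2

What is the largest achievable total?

Rank every tier by rate: J14/first 18 > J14/second 12 > J5/first 10 > J23/first 9 > J23/second 6 > J5/second 2.
J14/first (18): +6 — 9 left.
J14/second (12): +7 — 2 left.
2 remain; put them into J5 first at 10.
Total = 18×6 + 12×7 + 10×2 = 212.

212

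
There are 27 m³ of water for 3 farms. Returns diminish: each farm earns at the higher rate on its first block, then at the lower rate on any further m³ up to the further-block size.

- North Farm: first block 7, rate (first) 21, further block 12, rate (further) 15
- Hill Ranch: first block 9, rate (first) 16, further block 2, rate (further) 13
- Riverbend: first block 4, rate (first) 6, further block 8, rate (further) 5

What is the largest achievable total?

456

Rank every tier by rate: North Farm/tier1 21 > Hill Ranch/tier1 16 > North Farm/tier2 15 > Hill Ranch/tier2 13 > Riverbend/tier1 6 > Riverbend/tier2 5.
Fill North Farm tier1 block (7 at 21) → 20 left.
Hill Ranch tier1 at 16: fill all 9 → 11 left.
11 remain; put them into North Farm tier2 at 15.
Total = 21×7 + 16×9 + 15×11 = 456.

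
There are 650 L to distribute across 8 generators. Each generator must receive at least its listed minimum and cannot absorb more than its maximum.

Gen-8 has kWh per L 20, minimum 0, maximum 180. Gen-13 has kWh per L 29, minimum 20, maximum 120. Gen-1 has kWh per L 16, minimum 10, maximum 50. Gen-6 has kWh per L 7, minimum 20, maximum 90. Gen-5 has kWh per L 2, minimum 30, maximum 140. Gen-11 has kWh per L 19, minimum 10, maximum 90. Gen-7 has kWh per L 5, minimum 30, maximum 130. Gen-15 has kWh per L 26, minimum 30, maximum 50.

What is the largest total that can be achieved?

11780

Meeting every minimum uses 0+20+10+20+30+10+30+30 = 150 L, leaving 500.
Highest kWh per L first: Gen-13 29 > Gen-15 26 > Gen-8 20 > Gen-11 19 > Gen-1 16 > Gen-6 7 > Gen-7 5 > Gen-5 2.
Give Gen-13 100 more to hit its cap of 120 — 400 left.
Give Gen-15 20 more to hit its cap of 50 — 380 left.
Gen-8 takes 180 more to reach its cap of 180 — 200 left.
Gen-11 takes 80 more to reach its cap of 90 — 120 left.
Gen-1 takes 40 more to reach its cap of 50 — 80 left.
Gen-6 takes 70 more to reach its cap of 90 — 10 left.
Only 10 left; Gen-7 takes them to reach 40.
Total = 20×180 + 29×120 + 16×50 + 7×90 + 2×30 + 19×90 + 5×40 + 26×50 = 11780.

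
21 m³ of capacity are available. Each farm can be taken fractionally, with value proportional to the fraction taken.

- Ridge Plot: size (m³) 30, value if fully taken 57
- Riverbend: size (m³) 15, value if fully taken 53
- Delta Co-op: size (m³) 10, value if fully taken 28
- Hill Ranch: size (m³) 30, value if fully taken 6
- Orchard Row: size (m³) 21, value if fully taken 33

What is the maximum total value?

69.8

Best value per unit of size first: Riverbend 53/15≈3.53, Delta Co-op 28/10≈2.8, Ridge Plot 57/30≈1.9, Orchard Row 33/21≈1.57, Hill Ranch 6/30≈0.2.
Riverbend: take in full, 15 m³ for value 53 → 6 left.
Fill the last 6 m³ with part of Delta Co-op: 6/10 of it earns 16.8.
Total value = 69.8.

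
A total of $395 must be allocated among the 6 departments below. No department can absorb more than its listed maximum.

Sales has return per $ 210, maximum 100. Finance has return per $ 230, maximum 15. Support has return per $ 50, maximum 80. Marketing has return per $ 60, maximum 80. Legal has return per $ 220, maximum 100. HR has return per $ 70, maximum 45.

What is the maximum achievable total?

57150

Order the departments by return per $: Finance 230 > Legal 220 > Sales 210 > HR 70 > Marketing 60 > Support 50.
Give Finance 15 to hit its cap of 15 ; 380 left.
Give Legal 100 to hit its cap of 100 ; 280 left.
Sales: +100 to 100 (cap) ; 180 left.
HR takes 45 to reach its cap of 45 ; 135 left.
Marketing: +80 to 80 (cap) ; 55 left.
Only 55 left; Support takes them to reach 55.
Total = 210×100 + 230×15 + 50×55 + 60×80 + 220×100 + 70×45 = 57150.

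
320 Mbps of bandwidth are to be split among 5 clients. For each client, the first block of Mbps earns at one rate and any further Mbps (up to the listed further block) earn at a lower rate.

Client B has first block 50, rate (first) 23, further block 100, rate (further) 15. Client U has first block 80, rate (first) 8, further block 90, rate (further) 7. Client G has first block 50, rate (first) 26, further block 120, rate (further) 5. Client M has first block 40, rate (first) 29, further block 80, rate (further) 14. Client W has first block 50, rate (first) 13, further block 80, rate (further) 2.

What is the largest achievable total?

6230

Rank every tier by rate: Client M/tier1 29 > Client G/tier1 26 > Client B/tier1 23 > Client B/tier2 15 > Client M/tier2 14 > Client W/tier1 13 > Client U/tier1 8 > Client U/tier2 7 > Client G/tier2 5 > Client W/tier2 2.
Client M/tier1 (29): +40 ; 280 left.
Fill Client G tier1 block (50 at 26) ; 230 left.
Client B tier1 at 23: fill all 50 ; 180 left.
Fill Client B tier2 block (100 at 15) ; 80 left.
Fill Client M tier2 block (80 at 14) ; 0 left.
Total = 29×40 + 26×50 + 23×50 + 15×100 + 14×80 = 6230.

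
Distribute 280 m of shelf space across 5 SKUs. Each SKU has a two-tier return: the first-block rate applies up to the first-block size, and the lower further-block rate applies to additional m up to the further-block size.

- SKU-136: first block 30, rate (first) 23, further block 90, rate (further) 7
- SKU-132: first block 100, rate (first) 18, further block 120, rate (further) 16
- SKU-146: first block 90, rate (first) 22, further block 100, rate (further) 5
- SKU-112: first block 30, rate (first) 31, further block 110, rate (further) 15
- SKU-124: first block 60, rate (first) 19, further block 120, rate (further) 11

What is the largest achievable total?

Treat each block as its own option and order by rate: SKU-112/first 31 > SKU-136/first 23 > SKU-146/first 22 > SKU-124/first 19 > SKU-132/first 18 > SKU-132/second 16 > SKU-112/second 15 > SKU-124/second 11 > SKU-136/second 7 > SKU-146/second 5.
Fill SKU-112 first block (30 at 31) — 250 left.
SKU-136 first at 23: fill all 30 — 220 left.
Fill SKU-146 first block (90 at 22) — 130 left.
Fill SKU-124 first block (60 at 19) — 70 left.
SKU-132/first: +70 of 100 at 18; pool empty.
Total = 31×30 + 23×30 + 22×90 + 19×60 + 18×70 = 6000.

6000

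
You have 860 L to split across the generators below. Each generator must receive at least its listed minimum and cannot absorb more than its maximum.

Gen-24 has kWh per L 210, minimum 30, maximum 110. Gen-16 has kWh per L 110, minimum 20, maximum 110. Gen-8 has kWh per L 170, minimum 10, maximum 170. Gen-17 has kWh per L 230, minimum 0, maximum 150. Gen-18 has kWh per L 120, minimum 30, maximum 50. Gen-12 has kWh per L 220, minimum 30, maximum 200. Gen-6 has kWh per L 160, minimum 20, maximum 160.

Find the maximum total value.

Meeting every minimum uses 30+20+10+0+30+30+20 = 140 L, leaving 720.
Highest kWh per L first: Gen-17 230 > Gen-12 220 > Gen-24 210 > Gen-8 170 > Gen-6 160 > Gen-18 120 > Gen-16 110.
Gen-17 takes 150 more to reach its cap of 150 → 570 left.
Gen-12: +170 to 200 (cap) → 400 left.
Give Gen-24 80 more to hit its cap of 110 → 320 left.
Give Gen-8 160 more to hit its cap of 170 → 160 left.
Gen-6: +140 to 160 (cap) → 20 left.
Give Gen-18 20 more to hit its cap of 50 → 0 left.
Total = 210×110 + 110×20 + 170×170 + 230×150 + 120×50 + 220×200 + 160×160 = 164300.

164300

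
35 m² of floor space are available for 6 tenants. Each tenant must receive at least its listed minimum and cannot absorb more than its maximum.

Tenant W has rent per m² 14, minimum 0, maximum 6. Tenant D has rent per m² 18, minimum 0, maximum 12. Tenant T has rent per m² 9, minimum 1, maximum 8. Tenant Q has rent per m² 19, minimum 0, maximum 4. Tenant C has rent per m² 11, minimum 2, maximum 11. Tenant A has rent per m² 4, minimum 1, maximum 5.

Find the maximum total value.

Meeting every minimum uses 0+0+1+0+2+1 = 4 m², leaving 31.
Rank by rent per m²: Tenant Q 19 > Tenant D 18 > Tenant W 14 > Tenant C 11 > Tenant T 9 > Tenant A 4.
Tenant Q takes 4 more to reach its cap of 4 — 27 left.
Give Tenant D 12 more to hit its cap of 12 — 15 left.
Tenant W: +6 to 6 (cap) — 9 left.
Tenant C: +9 to 11 (cap) — 0 left.
Total = 14×6 + 18×12 + 9×1 + 19×4 + 11×11 + 4×1 = 510.

510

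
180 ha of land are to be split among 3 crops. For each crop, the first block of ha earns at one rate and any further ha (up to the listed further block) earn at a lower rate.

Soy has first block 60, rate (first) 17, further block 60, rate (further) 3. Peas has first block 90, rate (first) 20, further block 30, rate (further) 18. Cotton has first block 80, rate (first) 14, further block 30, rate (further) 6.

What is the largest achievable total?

Order all 6 blocks by rate: Peas/first 20 > Peas/second 18 > Soy/first 17 > Cotton/first 14 > Cotton/second 6 > Soy/second 3.
Peas first at 20: fill all 90 ; 90 left.
Fill Peas second block (30 at 18) ; 60 left.
Fill Soy first block (60 at 17) ; 0 left.
Total = 20×90 + 18×30 + 17×60 = 3360.

3360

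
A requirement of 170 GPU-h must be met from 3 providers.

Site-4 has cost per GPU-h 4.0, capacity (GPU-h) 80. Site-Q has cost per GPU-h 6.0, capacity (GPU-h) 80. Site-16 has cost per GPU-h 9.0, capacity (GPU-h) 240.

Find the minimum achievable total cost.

Fill from the cheapest provider first.
Site-4 at 4.0: take all 80 GPU-h — 90 still needed.
Take 80 from Site-Q at 6.0 — need 10 more.
Site-16 at 9.0: take 10 of its 240 — requirement met.
Cost = 80×4.0 + 80×6.0 + 10×9.0 = 890.

890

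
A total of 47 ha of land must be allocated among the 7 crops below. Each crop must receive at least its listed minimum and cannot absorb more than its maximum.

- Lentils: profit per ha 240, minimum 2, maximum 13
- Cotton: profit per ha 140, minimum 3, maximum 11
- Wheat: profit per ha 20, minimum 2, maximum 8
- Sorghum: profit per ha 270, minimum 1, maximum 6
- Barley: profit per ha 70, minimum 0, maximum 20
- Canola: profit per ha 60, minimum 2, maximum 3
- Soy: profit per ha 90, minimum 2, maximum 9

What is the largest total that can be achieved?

7530

Meeting every minimum uses 2+3+2+1+0+2+2 = 12 ha, leaving 35.
Order the crops by profit per ha: Sorghum 270 > Lentils 240 > Cotton 140 > Soy 90 > Barley 70 > Canola 60 > Wheat 20.
Sorghum: +5 to 6 (cap) → 30 left.
Lentils: +11 to 13 (cap) → 19 left.
Give Cotton 8 more to hit its cap of 11 → 11 left.
Give Soy 7 more to hit its cap of 9 → 4 left.
Barley has room for 20 more but only 4 remain, so it gets 4.
Total = 240×13 + 140×11 + 20×2 + 270×6 + 70×4 + 60×2 + 90×9 = 7530.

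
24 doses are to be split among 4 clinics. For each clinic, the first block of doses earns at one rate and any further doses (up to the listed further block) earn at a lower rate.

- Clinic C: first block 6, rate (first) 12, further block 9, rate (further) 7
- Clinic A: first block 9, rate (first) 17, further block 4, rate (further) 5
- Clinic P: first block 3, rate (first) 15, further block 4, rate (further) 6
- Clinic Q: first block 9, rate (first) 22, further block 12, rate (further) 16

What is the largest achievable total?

Treat each block as its own option and order by rate: Clinic Q/T1 22 > Clinic A/T1 17 > Clinic Q/T2 16 > Clinic P/T1 15 > Clinic C/T1 12 > Clinic C/T2 7 > Clinic P/T2 6 > Clinic A/T2 5.
Clinic Q/T1 (22): +9 → 15 left.
Fill Clinic A T1 block (9 at 17) → 6 left.
Clinic Q T2 at 16: only 6 left, fill 6.
Total = 22×9 + 17×9 + 16×6 = 447.

447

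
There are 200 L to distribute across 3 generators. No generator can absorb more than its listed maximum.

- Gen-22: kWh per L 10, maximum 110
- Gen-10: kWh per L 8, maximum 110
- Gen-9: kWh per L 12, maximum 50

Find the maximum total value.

2020

Highest kWh per L first: Gen-9 12 > Gen-22 10 > Gen-10 8.
Give Gen-9 50 to hit its cap of 50 — 150 left.
Give Gen-22 110 to hit its cap of 110 — 40 left.
Gen-10: +40 (room for 110) → 40. Pool exhausted.
Total = 10×110 + 8×40 + 12×50 = 2020.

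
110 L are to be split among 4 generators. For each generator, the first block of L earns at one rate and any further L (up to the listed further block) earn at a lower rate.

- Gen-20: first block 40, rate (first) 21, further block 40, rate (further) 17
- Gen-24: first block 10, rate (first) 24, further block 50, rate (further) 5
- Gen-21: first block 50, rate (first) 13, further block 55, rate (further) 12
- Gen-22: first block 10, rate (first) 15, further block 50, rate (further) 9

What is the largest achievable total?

Rank every tier by rate: Gen-24/T1 24 > Gen-20/T1 21 > Gen-20/T2 17 > Gen-22/T1 15 > Gen-21/T1 13 > Gen-21/T2 12 > Gen-22/T2 9 > Gen-24/T2 5.
Gen-24 T1 at 24: fill all 10 ; 100 left.
Gen-20/T1 (21): +40 ; 60 left.
Gen-20 T2 at 17: fill all 40 ; 20 left.
Gen-22 T1 at 15: fill all 10 ; 10 left.
Gen-21/T1: +10 of 50 at 13; pool empty.
Total = 24×10 + 21×40 + 17×40 + 15×10 + 13×10 = 2040.

2040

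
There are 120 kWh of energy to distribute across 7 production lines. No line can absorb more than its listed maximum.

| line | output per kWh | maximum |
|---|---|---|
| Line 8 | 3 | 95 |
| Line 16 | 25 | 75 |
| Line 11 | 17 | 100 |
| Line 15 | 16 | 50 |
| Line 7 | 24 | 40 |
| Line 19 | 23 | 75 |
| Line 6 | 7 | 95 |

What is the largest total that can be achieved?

2950

Rank by output per kWh: Line 16 25 > Line 7 24 > Line 19 23 > Line 11 17 > Line 15 16 > Line 6 7 > Line 8 3.
Give Line 16 75 to hit its cap of 75 — 45 left.
Line 7 takes 40 to reach its cap of 40 — 5 left.
Line 19 has room for 75 but only 5 remain, so it gets 5.
Total = 25×75 + 24×40 + 23×5 = 2950.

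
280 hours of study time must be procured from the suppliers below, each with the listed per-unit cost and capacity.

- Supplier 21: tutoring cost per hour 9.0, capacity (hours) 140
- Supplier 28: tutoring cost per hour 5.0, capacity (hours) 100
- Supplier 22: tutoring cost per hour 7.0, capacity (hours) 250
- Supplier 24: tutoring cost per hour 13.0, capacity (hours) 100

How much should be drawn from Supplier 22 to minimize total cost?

180

Cheapest first:
Supplier 28 at 5.0: take all 100 hours → 180 still needed.
Supplier 22 (7.0): take the remaining 180 → done.
Supplier 21, Supplier 24: unused.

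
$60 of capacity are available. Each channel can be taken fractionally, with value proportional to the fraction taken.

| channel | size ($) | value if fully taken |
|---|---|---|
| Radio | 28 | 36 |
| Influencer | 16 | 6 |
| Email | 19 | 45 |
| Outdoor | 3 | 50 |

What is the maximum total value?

134.75

Sort by value density: Outdoor 50/3≈16.7, Email 45/19≈2.37, Radio 36/28≈1.29, Influencer 6/16≈0.375.
All 3 $ of Outdoor fit (value 50) — 57 remain.
All 19 $ of Email fit (value 45) — 38 remain.
All 28 $ of Radio fit (value 36) — 10 remain.
10 $ left: a 10/16 share of Influencer gives 6×10/16 = 3.75.
Total value = 134.75.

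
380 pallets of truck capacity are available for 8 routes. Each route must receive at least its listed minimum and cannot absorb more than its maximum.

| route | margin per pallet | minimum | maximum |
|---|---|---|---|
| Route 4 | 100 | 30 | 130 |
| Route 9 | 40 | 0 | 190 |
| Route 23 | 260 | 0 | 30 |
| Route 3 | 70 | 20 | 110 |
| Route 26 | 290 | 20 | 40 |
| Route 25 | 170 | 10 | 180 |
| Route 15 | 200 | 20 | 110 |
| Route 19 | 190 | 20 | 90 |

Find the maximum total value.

73100

Meeting every minimum uses 30+0+0+20+20+10+20+20 = 120 pallets, leaving 260.
Highest margin per pallet first: Route 26 290 > Route 23 260 > Route 15 200 > Route 19 190 > Route 25 170 > Route 4 100 > Route 3 70 > Route 9 40.
Route 26 takes 20 more to reach its cap of 40 → 240 left.
Give Route 23 30 more to hit its cap of 30 → 210 left.
Route 15: +90 to 110 (cap) → 120 left.
Route 19 takes 70 more to reach its cap of 90 → 50 left.
Only 50 left; Route 25 takes them to reach 60.
Total = 100×30 + 260×30 + 70×20 + 290×40 + 170×60 + 200×110 + 190×90 = 73100.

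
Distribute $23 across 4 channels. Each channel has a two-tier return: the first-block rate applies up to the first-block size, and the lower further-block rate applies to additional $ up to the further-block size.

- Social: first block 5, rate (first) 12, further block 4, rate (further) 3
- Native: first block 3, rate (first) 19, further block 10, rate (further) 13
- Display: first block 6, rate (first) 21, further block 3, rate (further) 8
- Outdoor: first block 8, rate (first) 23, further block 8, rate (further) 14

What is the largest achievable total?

451

Rank every tier by rate: Outdoor/tier1 23 > Display/tier1 21 > Native/tier1 19 > Outdoor/tier2 14 > Native/tier2 13 > Social/tier1 12 > Display/tier2 8 > Social/tier2 3.
Outdoor/tier1 (23): +8 — 15 left.
Display tier1 at 21: fill all 6 — 9 left.
Native tier1 at 19: fill all 3 — 6 left.
Outdoor/tier2: +6 of 8 at 14; pool empty.
Total = 23×8 + 21×6 + 19×3 + 14×6 = 451.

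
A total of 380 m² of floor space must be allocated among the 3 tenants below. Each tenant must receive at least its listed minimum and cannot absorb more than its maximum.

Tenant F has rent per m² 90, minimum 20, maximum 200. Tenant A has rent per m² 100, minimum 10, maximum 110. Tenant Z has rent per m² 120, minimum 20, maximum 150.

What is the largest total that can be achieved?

39800

Meeting every minimum uses 20+10+20 = 50 m², leaving 330.
Order the tenants by rent per m²: Tenant Z 120 > Tenant A 100 > Tenant F 90.
Tenant Z takes 130 more to reach its cap of 150 — 200 left.
Give Tenant A 100 more to hit its cap of 110 — 100 left.
Tenant F: +100 (room for 180) → 120. Pool exhausted.
Total = 90×120 + 100×110 + 120×150 = 39800.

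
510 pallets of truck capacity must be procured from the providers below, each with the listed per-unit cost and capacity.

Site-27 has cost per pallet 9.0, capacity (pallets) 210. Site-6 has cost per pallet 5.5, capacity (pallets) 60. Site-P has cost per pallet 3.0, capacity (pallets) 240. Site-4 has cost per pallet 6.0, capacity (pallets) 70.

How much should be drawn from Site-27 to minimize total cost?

Fill from the cheapest provider first.
Site-P at 3.0: take all 240 pallets → 270 still needed.
Site-6 (5.5): use full 60 → 210 pallets to go.
Take 70 from Site-4 at 6.0 → need 140 more.
Site-27 (9.0): take the remaining 140 → done.

140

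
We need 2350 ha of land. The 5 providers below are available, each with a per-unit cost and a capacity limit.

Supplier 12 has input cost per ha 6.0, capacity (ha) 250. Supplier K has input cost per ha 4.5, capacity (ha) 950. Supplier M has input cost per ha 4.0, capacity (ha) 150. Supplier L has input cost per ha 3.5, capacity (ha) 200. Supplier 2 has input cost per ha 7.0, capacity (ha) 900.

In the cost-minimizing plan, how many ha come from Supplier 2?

Fill from the cheapest provider first.
Take 200 from Supplier L at 3.5 ; need 2150 more.
Take 150 from Supplier M at 4.0 ; need 2000 more.
Supplier K (4.5): use full 950 ; 1050 ha to go.
Supplier 12 (6.0): use full 250 ; 800 ha to go.
Supplier 2 at 7.0: take 800 of its 900 ; requirement met.

800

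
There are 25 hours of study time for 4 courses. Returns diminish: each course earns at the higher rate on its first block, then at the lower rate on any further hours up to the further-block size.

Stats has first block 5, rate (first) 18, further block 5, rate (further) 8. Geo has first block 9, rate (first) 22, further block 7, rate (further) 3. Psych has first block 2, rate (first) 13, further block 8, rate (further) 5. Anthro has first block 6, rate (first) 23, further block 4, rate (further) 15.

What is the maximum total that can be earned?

Rank every tier by rate: Anthro/T1 23 > Geo/T1 22 > Stats/T1 18 > Anthro/T2 15 > Psych/T1 13 > Stats/T2 8 > Psych/T2 5 > Geo/T2 3.
Anthro T1 at 23: fill all 6 — 19 left.
Geo T1 at 22: fill all 9 — 10 left.
Fill Stats T1 block (5 at 18) — 5 left.
Fill Anthro T2 block (4 at 15) — 1 left.
Psych/T1: +1 of 2 at 13; pool empty.
Total = 23×6 + 22×9 + 18×5 + 15×4 + 13×1 = 499.

499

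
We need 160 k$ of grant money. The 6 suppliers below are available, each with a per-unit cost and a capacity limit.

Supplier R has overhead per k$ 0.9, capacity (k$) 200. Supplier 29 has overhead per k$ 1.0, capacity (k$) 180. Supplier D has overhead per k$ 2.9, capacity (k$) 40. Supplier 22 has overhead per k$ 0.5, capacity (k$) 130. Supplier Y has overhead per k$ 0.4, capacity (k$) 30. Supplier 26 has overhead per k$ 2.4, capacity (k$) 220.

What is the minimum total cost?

77

Fill from the cheapest supplier first.
Supplier Y (0.4): use full 30 — 130 k$ to go.
Supplier 22 (0.5): use full 130 — 0 k$ to go.
Supplier R, Supplier 29, Supplier 26, Supplier D: unused.
Cost = 30×0.4 + 130×0.5 = 77.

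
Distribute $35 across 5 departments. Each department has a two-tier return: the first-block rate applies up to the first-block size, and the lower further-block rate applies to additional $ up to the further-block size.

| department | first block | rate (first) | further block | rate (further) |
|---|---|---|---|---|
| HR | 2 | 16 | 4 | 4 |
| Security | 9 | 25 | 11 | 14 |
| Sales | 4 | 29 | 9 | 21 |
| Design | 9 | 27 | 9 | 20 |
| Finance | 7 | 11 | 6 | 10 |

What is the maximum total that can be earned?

853

Order all 10 blocks by rate: Sales/first 29 > Design/first 27 > Security/first 25 > Sales/second 21 > Design/second 20 > HR/first 16 > Security/second 14 > Finance/first 11 > Finance/second 10 > HR/second 4.
Sales/first (29): +4 → 31 left.
Design first at 27: fill all 9 → 22 left.
Security first at 25: fill all 9 → 13 left.
Fill Sales second block (9 at 21) → 4 left.
Design/second: +4 of 9 at 20; pool empty.
Total = 29×4 + 27×9 + 25×9 + 21×9 + 20×4 = 853.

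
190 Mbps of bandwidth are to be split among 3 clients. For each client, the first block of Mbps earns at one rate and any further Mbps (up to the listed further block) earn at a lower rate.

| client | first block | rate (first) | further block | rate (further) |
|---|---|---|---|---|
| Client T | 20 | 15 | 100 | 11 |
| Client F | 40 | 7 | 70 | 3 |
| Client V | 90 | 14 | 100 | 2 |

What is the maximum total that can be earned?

2440

Treat each block as its own option and order by rate: Client T/first 15 > Client V/first 14 > Client T/second 11 > Client F/first 7 > Client F/second 3 > Client V/second 2.
Fill Client T first block (20 at 15) — 170 left.
Client V/first (14): +90 — 80 left.
Client T/second: +80 of 100 at 11; pool empty.
Total = 15×20 + 14×90 + 11×80 = 2440.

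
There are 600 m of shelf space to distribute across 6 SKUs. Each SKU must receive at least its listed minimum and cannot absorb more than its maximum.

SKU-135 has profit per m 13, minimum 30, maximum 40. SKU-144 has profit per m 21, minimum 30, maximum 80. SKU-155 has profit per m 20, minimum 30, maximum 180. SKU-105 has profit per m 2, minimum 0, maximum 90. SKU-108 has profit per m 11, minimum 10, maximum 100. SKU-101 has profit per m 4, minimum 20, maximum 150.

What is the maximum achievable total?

Meeting every minimum uses 30+30+30+0+10+20 = 120 m, leaving 480.
Rank by profit per m: SKU-144 21 > SKU-155 20 > SKU-135 13 > SKU-108 11 > SKU-101 4 > SKU-105 2.
SKU-144: +50 to 80 (cap) → 430 left.
SKU-155 takes 150 more to reach its cap of 180 → 280 left.
SKU-135 takes 10 more to reach its cap of 40 → 270 left.
SKU-108: +90 to 100 (cap) → 180 left.
SKU-101: +130 to 150 (cap) → 50 left.
SKU-105: +50 (room for 90) → 50. Pool exhausted.
Total = 13×40 + 21×80 + 20×180 + 2×50 + 11×100 + 4×150 = 7600.

7600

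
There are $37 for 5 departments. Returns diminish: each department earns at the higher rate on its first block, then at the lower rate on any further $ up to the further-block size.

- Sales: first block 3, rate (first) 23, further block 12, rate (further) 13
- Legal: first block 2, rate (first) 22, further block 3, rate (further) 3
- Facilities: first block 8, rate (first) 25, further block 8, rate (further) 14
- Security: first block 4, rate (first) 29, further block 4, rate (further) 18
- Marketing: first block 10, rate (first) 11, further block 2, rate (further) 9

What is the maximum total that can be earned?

717

Rank every tier by rate: Security/T1 29 > Facilities/T1 25 > Sales/T1 23 > Legal/T1 22 > Security/T2 18 > Facilities/T2 14 > Sales/T2 13 > Marketing/T1 11 > Marketing/T2 9 > Legal/T2 3.
Security T1 at 29: fill all 4 — 33 left.
Facilities T1 at 25: fill all 8 — 25 left.
Sales/T1 (23): +3 — 22 left.
Legal T1 at 22: fill all 2 — 20 left.
Security T2 at 18: fill all 4 — 16 left.
Fill Facilities T2 block (8 at 14) — 8 left.
Sales T2 at 13: only 8 left, fill 8.
Total = 29×4 + 25×8 + 23×3 + 22×2 + 18×4 + 14×8 + 13×8 = 717.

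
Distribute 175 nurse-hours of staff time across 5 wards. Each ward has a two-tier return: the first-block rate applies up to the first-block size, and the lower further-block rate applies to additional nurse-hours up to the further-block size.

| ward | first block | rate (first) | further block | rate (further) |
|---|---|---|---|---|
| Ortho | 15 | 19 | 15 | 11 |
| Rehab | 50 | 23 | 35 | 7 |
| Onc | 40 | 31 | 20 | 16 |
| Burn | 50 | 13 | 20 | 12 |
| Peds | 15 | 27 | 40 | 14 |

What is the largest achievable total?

3890

Treat each block as its own option and order by rate: Onc/T1 31 > Peds/T1 27 > Rehab/T1 23 > Ortho/T1 19 > Onc/T2 16 > Peds/T2 14 > Burn/T1 13 > Burn/T2 12 > Ortho/T2 11 > Rehab/T2 7.
Onc T1 at 31: fill all 40 ; 135 left.
Fill Peds T1 block (15 at 27) ; 120 left.
Rehab/T1 (23): +50 ; 70 left.
Ortho/T1 (19): +15 ; 55 left.
Fill Onc T2 block (20 at 16) ; 35 left.
Peds T2 at 14: only 35 left, fill 35.
Total = 31×40 + 27×15 + 23×50 + 19×15 + 16×20 + 14×35 = 3890.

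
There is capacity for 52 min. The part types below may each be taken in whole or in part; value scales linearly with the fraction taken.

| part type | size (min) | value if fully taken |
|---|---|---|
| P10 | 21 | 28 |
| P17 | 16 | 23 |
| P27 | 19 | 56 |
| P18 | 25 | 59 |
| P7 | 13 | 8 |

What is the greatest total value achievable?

Best value per unit of size first: P27 56/19≈2.95, P18 59/25≈2.36, P17 23/16≈1.44, P10 28/21≈1.33, P7 8/13≈0.615.
Take all of P27 (19 min, value 56) → 33 min left.
Take all of P18 (25 min, value 59) → 8 min left.
Only 8 min remain; take 8/16 of P17 for value 23×8/16 = 11.5.
Total value = 126.5.

126.5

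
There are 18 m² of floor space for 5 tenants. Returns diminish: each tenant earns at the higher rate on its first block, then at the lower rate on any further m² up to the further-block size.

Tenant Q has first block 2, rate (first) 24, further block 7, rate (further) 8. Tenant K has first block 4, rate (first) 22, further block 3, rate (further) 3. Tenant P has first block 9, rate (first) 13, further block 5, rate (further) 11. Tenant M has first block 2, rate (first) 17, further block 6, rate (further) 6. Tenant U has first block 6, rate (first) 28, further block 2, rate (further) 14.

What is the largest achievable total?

392

Order all 10 blocks by rate: Tenant U/first 28 > Tenant Q/first 24 > Tenant K/first 22 > Tenant M/first 17 > Tenant U/second 14 > Tenant P/first 13 > Tenant P/second 11 > Tenant Q/second 8 > Tenant M/second 6 > Tenant K/second 3.
Tenant U/first (28): +6 — 12 left.
Tenant Q/first (24): +2 — 10 left.
Tenant K/first (22): +4 — 6 left.
Fill Tenant M first block (2 at 17) — 4 left.
Fill Tenant U second block (2 at 14) — 2 left.
2 remain; put them into Tenant P first at 13.
Total = 28×6 + 24×2 + 22×4 + 17×2 + 14×2 + 13×2 = 392.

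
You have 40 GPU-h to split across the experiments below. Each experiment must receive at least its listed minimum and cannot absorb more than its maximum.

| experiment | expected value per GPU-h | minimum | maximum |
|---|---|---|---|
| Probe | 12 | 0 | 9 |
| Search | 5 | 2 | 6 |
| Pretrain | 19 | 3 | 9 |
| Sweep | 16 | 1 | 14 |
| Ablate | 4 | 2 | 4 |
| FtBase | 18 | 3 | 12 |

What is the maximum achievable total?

641

Meeting every minimum uses 0+2+3+1+2+3 = 11 GPU-h, leaving 29.
Highest expected value per GPU-h first: Pretrain 19 > FtBase 18 > Sweep 16 > Probe 12 > Search 5 > Ablate 4.
Pretrain takes 6 more to reach its cap of 9 — 23 left.
FtBase takes 9 more to reach its cap of 12 — 14 left.
Sweep: +13 to 14 (cap) — 1 left.
Probe has room for 9 more but only 1 remain, so it gets 1.
Total = 12×1 + 5×2 + 19×9 + 16×14 + 4×2 + 18×12 = 641.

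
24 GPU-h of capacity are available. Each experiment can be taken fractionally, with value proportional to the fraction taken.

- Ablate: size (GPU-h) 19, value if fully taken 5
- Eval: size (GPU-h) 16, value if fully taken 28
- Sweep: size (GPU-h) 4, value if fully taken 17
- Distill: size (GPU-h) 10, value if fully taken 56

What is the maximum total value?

Rank by value-to-size ratio: Distill 56/10≈5.6, Sweep 17/4≈4.25, Eval 28/16≈1.75, Ablate 5/19≈0.263.
All 10 GPU-h of Distill fit (value 56) — 14 remain.
All 4 GPU-h of Sweep fit (value 17) — 10 remain.
10 GPU-h left: a 10/16 share of Eval gives 28×10/16 = 17.5.
Total value = 90.5.

90.5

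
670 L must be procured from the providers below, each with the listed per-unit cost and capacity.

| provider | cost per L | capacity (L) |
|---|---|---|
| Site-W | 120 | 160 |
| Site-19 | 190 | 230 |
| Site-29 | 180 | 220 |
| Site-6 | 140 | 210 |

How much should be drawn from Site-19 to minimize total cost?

Use providers in increasing cost order.
Site-W at 120: take all 160 L → 510 still needed.
Site-6 at 140: take all 210 L → 300 still needed.
Site-29 at 180: take all 220 L → 80 still needed.
Site-19 at 190: take 80 of its 230 → requirement met.

80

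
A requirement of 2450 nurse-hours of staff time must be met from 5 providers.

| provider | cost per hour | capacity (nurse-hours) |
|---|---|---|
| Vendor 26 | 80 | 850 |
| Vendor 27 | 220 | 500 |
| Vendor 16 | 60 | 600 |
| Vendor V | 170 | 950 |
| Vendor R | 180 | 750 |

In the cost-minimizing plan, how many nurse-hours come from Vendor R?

Cheapest first:
Vendor 16 (60): use full 600 ; 1850 nurse-hours to go.
Vendor 26 at 80: take all 850 nurse-hours ; 1000 still needed.
Vendor V at 170: take all 950 nurse-hours ; 50 still needed.
Vendor R at 180: take 50 of its 750 ; requirement met.
Vendor 27: unused.

50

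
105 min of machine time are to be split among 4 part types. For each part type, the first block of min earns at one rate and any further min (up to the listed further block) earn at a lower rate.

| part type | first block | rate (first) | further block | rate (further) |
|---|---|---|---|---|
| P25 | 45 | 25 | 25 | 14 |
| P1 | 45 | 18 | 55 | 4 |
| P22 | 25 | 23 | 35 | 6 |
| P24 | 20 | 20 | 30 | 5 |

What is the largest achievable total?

2370

Rank every tier by rate: P25/T1 25 > P22/T1 23 > P24/T1 20 > P1/T1 18 > P25/T2 14 > P22/T2 6 > P24/T2 5 > P1/T2 4.
P25 T1 at 25: fill all 45 → 60 left.
Fill P22 T1 block (25 at 23) → 35 left.
Fill P24 T1 block (20 at 20) → 15 left.
15 remain; put them into P1 T1 at 18.
Total = 25×45 + 23×25 + 20×20 + 18×15 = 2370.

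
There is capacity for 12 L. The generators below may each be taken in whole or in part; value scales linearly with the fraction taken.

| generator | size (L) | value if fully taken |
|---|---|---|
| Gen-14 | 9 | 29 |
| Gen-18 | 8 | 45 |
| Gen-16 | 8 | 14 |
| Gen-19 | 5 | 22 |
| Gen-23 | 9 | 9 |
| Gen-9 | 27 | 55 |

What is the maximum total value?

62.6

Rank by value-to-size ratio: Gen-18 45/8≈5.62, Gen-19 22/5≈4.4, Gen-14 29/9≈3.22, Gen-9 55/27≈2.04, Gen-16 14/8≈1.75, Gen-23 9/9≈1.
Take all of Gen-18 (8 L, value 45) — 4 L left.
Fill the last 4 L with part of Gen-19: 4/5 of it earns 17.6.
Total value = 62.6.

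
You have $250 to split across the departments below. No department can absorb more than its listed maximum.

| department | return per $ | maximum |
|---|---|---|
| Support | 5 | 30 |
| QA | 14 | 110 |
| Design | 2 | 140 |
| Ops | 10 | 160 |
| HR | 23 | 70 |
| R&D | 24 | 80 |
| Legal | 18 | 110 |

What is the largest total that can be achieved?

Rank by return per $: R&D 24 > HR 23 > Legal 18 > QA 14 > Ops 10 > Support 5 > Design 2.
Give R&D 80 to hit its cap of 80 — 170 left.
Give HR 70 to hit its cap of 70 — 100 left.
Legal has room for 110 but only 100 remain, so it gets 100.
Total = 23×70 + 24×80 + 18×100 = 5330.

5330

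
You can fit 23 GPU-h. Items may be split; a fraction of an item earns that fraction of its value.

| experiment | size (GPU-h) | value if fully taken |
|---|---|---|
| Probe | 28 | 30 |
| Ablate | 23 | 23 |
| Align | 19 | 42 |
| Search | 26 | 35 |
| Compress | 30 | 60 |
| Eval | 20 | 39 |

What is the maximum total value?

50

Sort by value density: Align 42/19≈2.21, Compress 60/30≈2, Eval 39/20≈1.95, Search 35/26≈1.35, Probe 30/28≈1.07, Ablate 23/23≈1.
Take all of Align (19 GPU-h, value 42) — 4 GPU-h left.
Only 4 GPU-h remain; take 4/30 of Compress for value 60×4/30 = 8.
Total value = 50.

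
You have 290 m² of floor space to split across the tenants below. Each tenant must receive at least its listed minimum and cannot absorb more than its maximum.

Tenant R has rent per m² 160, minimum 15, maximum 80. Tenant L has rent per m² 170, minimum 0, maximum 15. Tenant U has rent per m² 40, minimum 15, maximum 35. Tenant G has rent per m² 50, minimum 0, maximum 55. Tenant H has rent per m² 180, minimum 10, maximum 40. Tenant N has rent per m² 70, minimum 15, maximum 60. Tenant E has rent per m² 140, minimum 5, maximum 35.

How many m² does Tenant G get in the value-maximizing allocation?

45

Meeting every minimum uses 15+0+15+0+10+15+5 = 60 m², leaving 230.
Rank by rent per m²: Tenant H 180 > Tenant L 170 > Tenant R 160 > Tenant E 140 > Tenant N 70 > Tenant G 50 > Tenant U 40.
Tenant H takes 30 more to reach its cap of 40 ; 200 left.
Tenant L: +15 to 15 (cap) ; 185 left.
Tenant R takes 65 more to reach its cap of 80 ; 120 left.
Tenant E takes 30 more to reach its cap of 35 ; 90 left.
Tenant N takes 45 more to reach its cap of 60 ; 45 left.
Tenant G has room for 55 more but only 45 remain, so it gets 45.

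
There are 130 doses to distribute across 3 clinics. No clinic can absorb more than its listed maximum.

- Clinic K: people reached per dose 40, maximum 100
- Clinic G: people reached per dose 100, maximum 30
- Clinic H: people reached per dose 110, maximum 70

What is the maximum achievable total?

11900

Highest people reached per dose first: Clinic H 110 > Clinic G 100 > Clinic K 40.
Clinic H: +70 to 70 (cap) → 60 left.
Clinic G takes 30 to reach its cap of 30 → 30 left.
Clinic K has room for 100 but only 30 remain, so it gets 30.
Total = 40×30 + 100×30 + 110×70 = 11900.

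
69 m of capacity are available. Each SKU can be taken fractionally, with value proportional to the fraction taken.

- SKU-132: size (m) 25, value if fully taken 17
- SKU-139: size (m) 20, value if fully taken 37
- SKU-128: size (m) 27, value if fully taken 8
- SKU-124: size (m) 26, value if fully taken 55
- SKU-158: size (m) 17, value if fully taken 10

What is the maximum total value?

Best value per unit of size first: SKU-124 55/26≈2.12, SKU-139 37/20≈1.85, SKU-132 17/25≈0.68, SKU-158 10/17≈0.588, SKU-128 8/27≈0.296.
SKU-124: take in full, 26 m for value 55 → 43 left.
SKU-139: take in full, 20 m for value 37 → 23 left.
23 m left: a 23/25 share of SKU-132 gives 17×23/25 = 15.64.
Total value = 107.64.

107.64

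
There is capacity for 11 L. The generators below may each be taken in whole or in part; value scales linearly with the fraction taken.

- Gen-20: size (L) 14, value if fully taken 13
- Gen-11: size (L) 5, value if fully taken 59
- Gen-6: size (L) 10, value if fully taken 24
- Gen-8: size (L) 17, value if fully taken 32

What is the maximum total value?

Best value per unit of size first: Gen-11 59/5≈11.8, Gen-6 24/10≈2.4, Gen-8 32/17≈1.88, Gen-20 13/14≈0.929.
Gen-11: take in full, 5 L for value 59 — 6 left.
Only 6 L remain; take 6/10 of Gen-6 for value 24×6/10 = 14.4.
Total value = 73.4.

73.4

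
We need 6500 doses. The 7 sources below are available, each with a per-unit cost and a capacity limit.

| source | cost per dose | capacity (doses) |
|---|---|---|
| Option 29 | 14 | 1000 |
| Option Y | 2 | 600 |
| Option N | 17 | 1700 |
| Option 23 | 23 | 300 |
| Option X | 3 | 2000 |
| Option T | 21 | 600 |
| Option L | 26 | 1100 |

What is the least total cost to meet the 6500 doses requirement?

77400

Fill from the cheapest source first.
Take 600 from Option Y at 2 ; need 5900 more.
Option X at 3: take all 2000 doses ; 3900 still needed.
Option 29 (14): use full 1000 ; 2900 doses to go.
Take 1700 from Option N at 17 ; need 1200 more.
Option T (21): use full 600 ; 600 doses to go.
Take 300 from Option 23 at 23 ; need 300 more.
Option L (26): take the remaining 300 ; done.
Cost = 600×2 + 2000×3 + 1000×14 + 1700×17 + 600×21 + 300×23 + 300×26 = 77400.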